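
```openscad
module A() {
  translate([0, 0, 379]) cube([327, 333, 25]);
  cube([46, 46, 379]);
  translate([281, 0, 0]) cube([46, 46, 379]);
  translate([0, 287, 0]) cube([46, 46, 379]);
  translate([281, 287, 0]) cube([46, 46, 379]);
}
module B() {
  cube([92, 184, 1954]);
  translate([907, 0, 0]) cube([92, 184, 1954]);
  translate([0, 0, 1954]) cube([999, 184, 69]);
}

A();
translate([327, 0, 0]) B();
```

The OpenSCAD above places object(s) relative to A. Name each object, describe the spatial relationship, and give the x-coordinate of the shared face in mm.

A is a stool. B is a door frame. The door frame is against the stool's +x side, with their −y faces flush. The x-coordinate of the shared face is 327 mm.

The stool's +x face and the door frame's −x face are both at x = 327 mm.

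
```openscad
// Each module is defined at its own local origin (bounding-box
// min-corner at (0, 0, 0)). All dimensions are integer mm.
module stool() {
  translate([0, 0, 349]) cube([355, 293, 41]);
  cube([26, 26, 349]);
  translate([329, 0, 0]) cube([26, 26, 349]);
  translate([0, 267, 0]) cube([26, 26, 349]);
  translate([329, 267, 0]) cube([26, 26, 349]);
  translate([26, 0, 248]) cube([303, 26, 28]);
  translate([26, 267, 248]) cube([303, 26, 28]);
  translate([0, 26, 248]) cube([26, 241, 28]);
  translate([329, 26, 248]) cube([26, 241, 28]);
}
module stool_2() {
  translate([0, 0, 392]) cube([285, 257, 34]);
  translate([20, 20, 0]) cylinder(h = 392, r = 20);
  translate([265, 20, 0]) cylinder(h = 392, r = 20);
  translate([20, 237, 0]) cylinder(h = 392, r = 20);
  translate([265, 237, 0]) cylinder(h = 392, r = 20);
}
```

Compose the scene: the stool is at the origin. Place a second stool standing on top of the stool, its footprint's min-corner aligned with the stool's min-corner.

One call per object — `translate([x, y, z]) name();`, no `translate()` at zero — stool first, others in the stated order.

stool();
translate([0, 0, 390]) stool_2();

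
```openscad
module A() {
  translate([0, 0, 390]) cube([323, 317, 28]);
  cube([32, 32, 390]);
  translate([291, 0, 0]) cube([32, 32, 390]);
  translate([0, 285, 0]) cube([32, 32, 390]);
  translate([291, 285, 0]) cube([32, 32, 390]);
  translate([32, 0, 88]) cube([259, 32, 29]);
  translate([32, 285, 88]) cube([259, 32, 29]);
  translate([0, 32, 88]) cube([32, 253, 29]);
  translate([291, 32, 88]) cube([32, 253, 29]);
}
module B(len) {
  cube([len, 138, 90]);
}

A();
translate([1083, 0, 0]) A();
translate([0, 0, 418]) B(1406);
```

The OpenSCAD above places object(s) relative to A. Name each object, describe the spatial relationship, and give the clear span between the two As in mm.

Second stool starts at x = 1083; first ends at x = 323; clear span = 1083 − 323 = 760 mm.

A is a stool. B is a beam. A beam spans the tops of two stools. The clear span between the two stools is 760 mm.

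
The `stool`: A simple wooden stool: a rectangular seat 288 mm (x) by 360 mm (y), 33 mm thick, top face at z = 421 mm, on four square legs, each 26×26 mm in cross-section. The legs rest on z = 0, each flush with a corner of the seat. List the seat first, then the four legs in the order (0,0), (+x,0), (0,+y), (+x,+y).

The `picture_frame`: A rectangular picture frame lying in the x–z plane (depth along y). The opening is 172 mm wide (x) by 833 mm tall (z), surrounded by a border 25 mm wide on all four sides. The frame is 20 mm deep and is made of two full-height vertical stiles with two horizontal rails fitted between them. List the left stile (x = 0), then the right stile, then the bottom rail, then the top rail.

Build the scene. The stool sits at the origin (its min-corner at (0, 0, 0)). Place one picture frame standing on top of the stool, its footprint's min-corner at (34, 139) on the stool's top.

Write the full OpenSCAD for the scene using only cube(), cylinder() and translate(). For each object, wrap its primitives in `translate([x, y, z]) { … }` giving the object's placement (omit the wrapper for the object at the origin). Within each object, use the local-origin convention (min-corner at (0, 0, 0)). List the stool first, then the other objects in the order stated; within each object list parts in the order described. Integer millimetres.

translate([0, 0, 388]) cube([288, 360, 33]);
cube([26, 26, 388]);
translate([262, 0, 0]) cube([26, 26, 388]);
translate([0, 334, 0]) cube([26, 26, 388]);
translate([262, 334, 0]) cube([26, 26, 388]);
translate([34, 139, 421]) {
  cube([25, 20, 883]);
  translate([197, 0, 0]) cube([25, 20, 883]);
  translate([25, 0, 0]) cube([172, 20, 25]);
  translate([25, 0, 858]) cube([172, 20, 25]);
}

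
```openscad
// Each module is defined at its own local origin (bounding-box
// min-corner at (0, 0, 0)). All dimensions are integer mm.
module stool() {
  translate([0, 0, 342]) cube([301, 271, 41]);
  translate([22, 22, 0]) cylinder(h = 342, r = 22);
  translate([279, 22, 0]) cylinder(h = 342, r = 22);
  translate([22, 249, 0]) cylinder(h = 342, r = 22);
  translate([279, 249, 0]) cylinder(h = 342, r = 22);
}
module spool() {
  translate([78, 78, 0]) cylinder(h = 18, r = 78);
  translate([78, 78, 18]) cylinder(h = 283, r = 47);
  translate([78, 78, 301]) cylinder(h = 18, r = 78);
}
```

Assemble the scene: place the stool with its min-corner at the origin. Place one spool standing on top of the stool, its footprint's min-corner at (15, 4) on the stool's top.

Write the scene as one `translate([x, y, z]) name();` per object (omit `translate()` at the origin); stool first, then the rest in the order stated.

stool();
translate([15, 4, 383]) spool();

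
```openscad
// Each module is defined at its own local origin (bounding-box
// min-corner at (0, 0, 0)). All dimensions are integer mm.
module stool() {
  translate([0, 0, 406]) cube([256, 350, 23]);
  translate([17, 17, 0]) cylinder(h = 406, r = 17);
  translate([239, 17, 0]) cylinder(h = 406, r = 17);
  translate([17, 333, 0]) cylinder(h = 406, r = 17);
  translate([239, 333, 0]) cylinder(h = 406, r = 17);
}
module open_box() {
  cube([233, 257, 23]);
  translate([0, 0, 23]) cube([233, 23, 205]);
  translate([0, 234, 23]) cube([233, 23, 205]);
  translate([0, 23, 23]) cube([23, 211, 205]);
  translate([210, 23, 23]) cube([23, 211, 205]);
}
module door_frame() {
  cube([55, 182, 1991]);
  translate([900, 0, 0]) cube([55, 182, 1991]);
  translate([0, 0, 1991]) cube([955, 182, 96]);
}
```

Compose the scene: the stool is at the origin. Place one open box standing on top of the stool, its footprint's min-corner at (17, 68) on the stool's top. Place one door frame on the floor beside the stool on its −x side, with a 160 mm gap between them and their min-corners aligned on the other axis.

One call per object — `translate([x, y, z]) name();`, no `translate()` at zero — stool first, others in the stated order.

stool();
translate([17, 68, 429]) open_box();
translate([-1115, 0, 0]) door_frame();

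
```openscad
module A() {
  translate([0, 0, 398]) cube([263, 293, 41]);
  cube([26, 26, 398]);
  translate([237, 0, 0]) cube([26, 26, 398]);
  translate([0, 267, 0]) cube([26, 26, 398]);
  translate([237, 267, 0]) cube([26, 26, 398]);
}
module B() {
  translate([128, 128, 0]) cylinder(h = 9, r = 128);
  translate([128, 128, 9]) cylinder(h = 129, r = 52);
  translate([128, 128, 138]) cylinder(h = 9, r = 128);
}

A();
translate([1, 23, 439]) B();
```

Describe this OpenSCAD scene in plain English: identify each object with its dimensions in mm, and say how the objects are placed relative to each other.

A is a four-legged stool. The seat is a 263×293×41 mm slab whose top surface is at z = 439 mm; four square legs, each 26×26 mm in cross-section, run from the floor (z = 0) to the underside of the seat, each flush with a corner of the seat.

B is a spool: two coaxial disc flanges of radius 128 mm and thickness 9 mm, joined by a core cylinder of radius 52 mm and height 129 mm. The lower flange rests on z = 0 and the three cylinders share a vertical axis.

The spool is on top of the stool.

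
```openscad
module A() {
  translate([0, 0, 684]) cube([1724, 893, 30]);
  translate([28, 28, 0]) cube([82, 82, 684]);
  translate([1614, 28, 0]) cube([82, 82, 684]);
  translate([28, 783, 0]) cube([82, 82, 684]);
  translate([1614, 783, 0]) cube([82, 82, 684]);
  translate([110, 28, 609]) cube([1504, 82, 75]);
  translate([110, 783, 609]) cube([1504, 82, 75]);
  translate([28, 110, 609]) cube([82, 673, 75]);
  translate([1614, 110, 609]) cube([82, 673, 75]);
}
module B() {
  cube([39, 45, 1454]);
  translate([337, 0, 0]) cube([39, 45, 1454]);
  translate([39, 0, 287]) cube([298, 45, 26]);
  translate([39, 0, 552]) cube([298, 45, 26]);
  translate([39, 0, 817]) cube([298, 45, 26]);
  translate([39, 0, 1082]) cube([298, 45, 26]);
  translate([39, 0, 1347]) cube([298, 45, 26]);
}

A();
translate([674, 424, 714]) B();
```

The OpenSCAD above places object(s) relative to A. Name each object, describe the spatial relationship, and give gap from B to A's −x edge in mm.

The ladder's min-x is at 674; the table's min-x is 0; gap = 674 mm.

A is a table. B is a ladder. The ladder is on top of the table, centred. The gap from the ladder to the table's −x edge is 674 mm.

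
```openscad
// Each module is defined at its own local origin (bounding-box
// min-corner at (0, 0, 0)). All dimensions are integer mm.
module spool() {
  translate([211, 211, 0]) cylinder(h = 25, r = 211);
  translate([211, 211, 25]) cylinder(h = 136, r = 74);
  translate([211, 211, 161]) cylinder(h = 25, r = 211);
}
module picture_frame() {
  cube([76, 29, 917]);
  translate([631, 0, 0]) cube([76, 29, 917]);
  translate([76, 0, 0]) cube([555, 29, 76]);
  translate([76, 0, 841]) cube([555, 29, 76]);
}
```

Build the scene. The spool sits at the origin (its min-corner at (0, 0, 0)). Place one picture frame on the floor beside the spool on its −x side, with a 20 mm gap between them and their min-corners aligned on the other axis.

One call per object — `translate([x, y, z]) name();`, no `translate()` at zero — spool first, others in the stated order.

spool();
translate([-727, 0, 0]) picture_frame();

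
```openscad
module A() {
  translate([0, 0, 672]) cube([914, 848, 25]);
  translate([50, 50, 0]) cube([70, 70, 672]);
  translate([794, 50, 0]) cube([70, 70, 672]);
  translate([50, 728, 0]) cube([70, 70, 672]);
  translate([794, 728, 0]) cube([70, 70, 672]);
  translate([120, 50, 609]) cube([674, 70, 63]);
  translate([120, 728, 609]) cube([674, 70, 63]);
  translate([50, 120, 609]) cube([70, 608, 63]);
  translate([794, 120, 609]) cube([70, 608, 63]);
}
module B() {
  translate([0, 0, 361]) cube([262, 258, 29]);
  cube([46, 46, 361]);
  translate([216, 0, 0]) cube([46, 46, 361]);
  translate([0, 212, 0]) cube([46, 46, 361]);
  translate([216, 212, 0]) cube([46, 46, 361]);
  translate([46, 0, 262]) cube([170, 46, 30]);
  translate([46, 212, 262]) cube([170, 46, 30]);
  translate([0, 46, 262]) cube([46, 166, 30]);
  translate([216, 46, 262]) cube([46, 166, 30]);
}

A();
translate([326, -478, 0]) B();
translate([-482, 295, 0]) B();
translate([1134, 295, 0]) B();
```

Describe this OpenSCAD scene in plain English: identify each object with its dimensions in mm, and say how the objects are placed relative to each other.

A is a table: top 914 mm (x) × 848 mm (y), 25 mm thick, upper face at z = 697 mm, on four 70×70 mm square legs, each inset 50 mm from the nearest pair of top edges, running from z = 0 to the bottom of the top. Four apron rails, 70 mm thick and 63 mm tall, run between adjacent legs with their top edges flush with the underside of the top and their outer faces flush with the legs' outer faces.

B is a four-legged stool. The seat is a 262×258×29 mm slab whose top surface is at z = 390 mm; four square legs, each 46×46 mm in cross-section, run from the floor (z = 0) to the underside of the seat, each flush with a corner of the seat. Four stretchers, 46 mm wide and 30 mm tall, connect adjacent legs with their undersides at z = 262 mm, each running between the inner faces of the legs it joins and aligned with the legs' outer faces on the other axis.

Three stools sit around the table at the −y, −x, +x sides.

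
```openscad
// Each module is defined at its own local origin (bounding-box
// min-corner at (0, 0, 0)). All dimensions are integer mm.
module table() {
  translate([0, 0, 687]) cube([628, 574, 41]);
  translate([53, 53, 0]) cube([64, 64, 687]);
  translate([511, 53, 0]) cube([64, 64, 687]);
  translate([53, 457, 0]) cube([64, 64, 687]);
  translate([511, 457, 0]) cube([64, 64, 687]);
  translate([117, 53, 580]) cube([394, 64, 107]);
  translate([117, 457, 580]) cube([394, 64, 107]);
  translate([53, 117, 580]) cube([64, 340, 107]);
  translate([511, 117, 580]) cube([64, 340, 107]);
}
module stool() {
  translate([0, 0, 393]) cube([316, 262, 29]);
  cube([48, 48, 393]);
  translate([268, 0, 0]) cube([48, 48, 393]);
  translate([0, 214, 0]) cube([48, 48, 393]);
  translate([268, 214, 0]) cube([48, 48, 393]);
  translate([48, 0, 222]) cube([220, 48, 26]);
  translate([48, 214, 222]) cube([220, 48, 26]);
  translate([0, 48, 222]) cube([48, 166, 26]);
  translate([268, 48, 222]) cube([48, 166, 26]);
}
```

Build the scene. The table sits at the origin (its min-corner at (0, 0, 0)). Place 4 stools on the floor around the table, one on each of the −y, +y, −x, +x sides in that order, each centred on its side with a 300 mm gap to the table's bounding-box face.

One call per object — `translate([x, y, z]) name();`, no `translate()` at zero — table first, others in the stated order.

table();
translate([156, -562, 0]) stool();
translate([156, 874, 0]) stool();
translate([-616, 156, 0]) stool();
translate([928, 156, 0]) stool();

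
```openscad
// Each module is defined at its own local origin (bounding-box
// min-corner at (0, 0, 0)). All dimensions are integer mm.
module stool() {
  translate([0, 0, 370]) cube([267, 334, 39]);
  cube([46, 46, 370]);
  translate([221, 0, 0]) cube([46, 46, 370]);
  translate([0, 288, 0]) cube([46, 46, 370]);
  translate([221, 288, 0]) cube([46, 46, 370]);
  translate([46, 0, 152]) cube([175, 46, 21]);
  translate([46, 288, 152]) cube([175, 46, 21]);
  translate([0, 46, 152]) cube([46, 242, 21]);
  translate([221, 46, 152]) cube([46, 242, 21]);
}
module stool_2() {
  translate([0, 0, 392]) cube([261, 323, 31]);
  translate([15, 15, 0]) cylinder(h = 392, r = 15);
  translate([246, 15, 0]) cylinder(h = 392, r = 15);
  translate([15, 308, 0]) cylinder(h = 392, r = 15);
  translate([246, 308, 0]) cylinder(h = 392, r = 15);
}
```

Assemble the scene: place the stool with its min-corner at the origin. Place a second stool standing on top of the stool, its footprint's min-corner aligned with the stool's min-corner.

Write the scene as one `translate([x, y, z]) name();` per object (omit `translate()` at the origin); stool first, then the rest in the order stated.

stool();
translate([0, 0, 409]) stool_2();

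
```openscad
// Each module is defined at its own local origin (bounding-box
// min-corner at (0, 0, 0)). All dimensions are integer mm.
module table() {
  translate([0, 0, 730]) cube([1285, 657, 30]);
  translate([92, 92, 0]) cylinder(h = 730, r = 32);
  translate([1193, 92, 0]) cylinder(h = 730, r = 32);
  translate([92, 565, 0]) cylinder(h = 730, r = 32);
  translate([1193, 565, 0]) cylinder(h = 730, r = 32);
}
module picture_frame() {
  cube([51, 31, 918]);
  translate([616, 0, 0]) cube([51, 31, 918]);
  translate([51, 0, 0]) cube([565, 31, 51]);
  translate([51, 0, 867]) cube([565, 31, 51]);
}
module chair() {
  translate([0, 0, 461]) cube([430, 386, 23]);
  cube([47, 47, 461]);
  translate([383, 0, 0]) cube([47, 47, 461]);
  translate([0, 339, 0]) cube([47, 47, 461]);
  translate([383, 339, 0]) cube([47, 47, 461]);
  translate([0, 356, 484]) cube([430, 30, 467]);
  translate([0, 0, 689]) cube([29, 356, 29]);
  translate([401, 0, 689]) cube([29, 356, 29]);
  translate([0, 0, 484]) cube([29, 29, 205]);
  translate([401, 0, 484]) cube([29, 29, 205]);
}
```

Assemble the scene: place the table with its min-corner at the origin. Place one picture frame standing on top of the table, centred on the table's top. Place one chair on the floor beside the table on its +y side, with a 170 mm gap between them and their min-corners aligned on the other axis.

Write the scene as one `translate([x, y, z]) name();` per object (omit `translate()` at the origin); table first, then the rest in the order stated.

table();
translate([309, 313, 760]) picture_frame();
translate([0, 827, 0]) chair();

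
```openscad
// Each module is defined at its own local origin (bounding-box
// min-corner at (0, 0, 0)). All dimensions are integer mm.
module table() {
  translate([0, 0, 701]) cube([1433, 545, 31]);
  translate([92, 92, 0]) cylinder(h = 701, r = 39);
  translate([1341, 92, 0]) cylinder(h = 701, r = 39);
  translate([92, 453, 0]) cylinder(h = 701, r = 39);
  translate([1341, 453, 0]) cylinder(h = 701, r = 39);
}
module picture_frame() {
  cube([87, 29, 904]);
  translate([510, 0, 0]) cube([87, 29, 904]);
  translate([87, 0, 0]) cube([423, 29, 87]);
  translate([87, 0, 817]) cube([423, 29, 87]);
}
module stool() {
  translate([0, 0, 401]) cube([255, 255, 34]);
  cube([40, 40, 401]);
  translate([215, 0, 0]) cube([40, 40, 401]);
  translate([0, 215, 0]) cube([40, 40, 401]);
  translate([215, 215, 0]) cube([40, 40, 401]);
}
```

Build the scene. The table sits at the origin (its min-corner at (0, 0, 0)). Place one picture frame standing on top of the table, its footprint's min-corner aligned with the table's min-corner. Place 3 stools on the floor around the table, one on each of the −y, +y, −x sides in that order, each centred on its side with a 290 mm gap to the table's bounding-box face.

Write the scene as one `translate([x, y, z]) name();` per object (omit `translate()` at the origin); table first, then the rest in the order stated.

table();
translate([0, 0, 732]) picture_frame();
translate([589, -545, 0]) stool();
translate([589, 835, 0]) stool();
translate([-545, 145, 0]) stool();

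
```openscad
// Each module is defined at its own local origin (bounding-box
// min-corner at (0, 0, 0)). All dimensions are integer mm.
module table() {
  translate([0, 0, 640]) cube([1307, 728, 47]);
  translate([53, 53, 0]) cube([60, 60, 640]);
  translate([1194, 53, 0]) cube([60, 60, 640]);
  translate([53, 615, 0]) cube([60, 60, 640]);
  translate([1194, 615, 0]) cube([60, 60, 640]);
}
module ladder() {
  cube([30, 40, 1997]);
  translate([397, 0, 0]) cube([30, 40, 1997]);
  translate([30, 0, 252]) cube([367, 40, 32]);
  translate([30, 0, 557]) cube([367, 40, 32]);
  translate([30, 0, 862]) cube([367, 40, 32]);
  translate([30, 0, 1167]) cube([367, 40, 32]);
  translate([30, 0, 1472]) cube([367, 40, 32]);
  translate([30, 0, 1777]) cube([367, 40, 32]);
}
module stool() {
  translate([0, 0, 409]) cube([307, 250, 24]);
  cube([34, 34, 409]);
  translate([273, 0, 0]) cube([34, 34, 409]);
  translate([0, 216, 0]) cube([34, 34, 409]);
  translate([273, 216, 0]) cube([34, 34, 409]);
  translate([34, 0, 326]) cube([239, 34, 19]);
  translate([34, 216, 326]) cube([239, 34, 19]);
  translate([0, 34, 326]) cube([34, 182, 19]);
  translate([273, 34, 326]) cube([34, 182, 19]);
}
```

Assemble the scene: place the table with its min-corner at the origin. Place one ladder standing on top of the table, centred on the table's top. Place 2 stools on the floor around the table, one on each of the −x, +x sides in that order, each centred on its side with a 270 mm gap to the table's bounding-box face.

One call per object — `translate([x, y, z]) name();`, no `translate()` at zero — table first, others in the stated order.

table();
translate([440, 344, 687]) ladder();
translate([-577, 239, 0]) stool();
translate([1577, 239, 0]) stool();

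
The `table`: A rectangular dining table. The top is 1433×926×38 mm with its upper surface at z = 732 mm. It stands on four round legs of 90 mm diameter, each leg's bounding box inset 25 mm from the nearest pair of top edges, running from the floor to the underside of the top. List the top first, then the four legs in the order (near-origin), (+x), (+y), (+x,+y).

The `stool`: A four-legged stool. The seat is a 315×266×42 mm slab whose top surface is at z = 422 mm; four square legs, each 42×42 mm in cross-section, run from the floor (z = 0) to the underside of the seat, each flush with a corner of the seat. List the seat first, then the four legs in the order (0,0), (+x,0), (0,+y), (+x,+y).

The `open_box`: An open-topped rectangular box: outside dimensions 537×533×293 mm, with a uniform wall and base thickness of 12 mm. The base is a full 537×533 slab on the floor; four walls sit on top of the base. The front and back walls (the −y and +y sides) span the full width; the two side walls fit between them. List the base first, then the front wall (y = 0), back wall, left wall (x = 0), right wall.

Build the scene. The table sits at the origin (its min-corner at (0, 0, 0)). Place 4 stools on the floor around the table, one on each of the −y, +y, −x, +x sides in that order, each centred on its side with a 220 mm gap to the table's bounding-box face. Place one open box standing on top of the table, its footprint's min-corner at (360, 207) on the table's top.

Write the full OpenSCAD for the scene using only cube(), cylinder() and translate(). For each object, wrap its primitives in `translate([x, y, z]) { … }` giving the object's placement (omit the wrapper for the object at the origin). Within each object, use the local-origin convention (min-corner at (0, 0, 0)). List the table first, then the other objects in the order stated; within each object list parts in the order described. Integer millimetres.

translate([0, 0, 694]) cube([1433, 926, 38]);
translate([70, 70, 0]) cylinder(h = 694, r = 45);
translate([1363, 70, 0]) cylinder(h = 694, r = 45);
translate([70, 856, 0]) cylinder(h = 694, r = 45);
translate([1363, 856, 0]) cylinder(h = 694, r = 45);
translate([559, -486, 0]) {
  translate([0, 0, 380]) cube([315, 266, 42]);
  cube([42, 42, 380]);
  translate([273, 0, 0]) cube([42, 42, 380]);
  translate([0, 224, 0]) cube([42, 42, 380]);
  translate([273, 224, 0]) cube([42, 42, 380]);
}
translate([559, 1146, 0]) {
  translate([0, 0, 380]) cube([315, 266, 42]);
  cube([42, 42, 380]);
  translate([273, 0, 0]) cube([42, 42, 380]);
  translate([0, 224, 0]) cube([42, 42, 380]);
  translate([273, 224, 0]) cube([42, 42, 380]);
}
translate([-535, 330, 0]) {
  translate([0, 0, 380]) cube([315, 266, 42]);
  cube([42, 42, 380]);
  translate([273, 0, 0]) cube([42, 42, 380]);
  translate([0, 224, 0]) cube([42, 42, 380]);
  translate([273, 224, 0]) cube([42, 42, 380]);
}
translate([1653, 330, 0]) {
  translate([0, 0, 380]) cube([315, 266, 42]);
  cube([42, 42, 380]);
  translate([273, 0, 0]) cube([42, 42, 380]);
  translate([0, 224, 0]) cube([42, 42, 380]);
  translate([273, 224, 0]) cube([42, 42, 380]);
}
translate([360, 207, 732]) {
  cube([537, 533, 12]);
  translate([0, 0, 12]) cube([537, 12, 281]);
  translate([0, 521, 12]) cube([537, 12, 281]);
  translate([0, 12, 12]) cube([12, 509, 281]);
  translate([525, 12, 12]) cube([12, 509, 281]);
}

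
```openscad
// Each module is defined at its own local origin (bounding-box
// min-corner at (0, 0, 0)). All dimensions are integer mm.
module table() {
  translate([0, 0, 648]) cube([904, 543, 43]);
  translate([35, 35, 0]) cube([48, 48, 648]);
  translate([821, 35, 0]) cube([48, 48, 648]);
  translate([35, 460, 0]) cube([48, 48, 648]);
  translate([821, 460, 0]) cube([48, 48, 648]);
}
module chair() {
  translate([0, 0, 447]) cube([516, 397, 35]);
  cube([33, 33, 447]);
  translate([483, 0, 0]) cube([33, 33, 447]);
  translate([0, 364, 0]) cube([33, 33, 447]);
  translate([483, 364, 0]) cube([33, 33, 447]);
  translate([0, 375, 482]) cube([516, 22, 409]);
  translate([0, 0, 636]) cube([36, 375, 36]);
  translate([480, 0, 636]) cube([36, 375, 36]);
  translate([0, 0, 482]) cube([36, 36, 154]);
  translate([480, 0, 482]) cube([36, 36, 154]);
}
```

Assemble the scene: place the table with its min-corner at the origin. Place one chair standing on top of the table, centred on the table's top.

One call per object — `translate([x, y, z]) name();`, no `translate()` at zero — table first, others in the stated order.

table();
translate([194, 73, 691]) chair();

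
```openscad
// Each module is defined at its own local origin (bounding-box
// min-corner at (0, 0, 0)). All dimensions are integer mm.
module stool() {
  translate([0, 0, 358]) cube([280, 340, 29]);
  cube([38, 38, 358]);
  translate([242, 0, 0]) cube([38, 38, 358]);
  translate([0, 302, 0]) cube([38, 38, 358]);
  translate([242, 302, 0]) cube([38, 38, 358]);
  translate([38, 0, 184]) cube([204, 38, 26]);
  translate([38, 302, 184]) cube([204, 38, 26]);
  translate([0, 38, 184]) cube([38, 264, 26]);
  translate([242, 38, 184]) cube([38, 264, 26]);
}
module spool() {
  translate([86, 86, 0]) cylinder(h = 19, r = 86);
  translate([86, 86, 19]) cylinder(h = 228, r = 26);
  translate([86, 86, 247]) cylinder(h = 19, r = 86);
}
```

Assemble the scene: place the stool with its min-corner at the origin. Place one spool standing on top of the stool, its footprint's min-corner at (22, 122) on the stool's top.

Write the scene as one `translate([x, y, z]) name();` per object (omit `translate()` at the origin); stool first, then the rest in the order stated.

stool();
translate([22, 122, 387]) spool();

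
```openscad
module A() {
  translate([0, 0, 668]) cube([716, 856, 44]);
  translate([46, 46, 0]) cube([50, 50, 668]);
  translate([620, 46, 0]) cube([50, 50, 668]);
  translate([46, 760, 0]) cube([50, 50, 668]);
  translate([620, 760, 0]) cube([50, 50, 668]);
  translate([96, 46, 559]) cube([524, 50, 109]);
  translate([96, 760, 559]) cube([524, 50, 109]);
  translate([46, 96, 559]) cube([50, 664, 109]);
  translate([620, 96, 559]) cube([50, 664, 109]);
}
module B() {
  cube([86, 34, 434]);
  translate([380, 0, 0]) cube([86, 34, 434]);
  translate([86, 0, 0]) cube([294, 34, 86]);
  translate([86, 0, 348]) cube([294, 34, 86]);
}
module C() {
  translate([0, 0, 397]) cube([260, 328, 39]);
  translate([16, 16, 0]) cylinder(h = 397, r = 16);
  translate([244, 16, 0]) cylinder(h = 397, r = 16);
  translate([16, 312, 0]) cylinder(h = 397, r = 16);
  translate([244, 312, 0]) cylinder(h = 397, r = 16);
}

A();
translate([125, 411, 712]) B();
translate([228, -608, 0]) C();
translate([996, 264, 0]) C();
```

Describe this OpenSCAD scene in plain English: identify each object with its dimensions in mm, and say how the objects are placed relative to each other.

A is a rectangular dining table. The top is 716×856×44 mm with its upper surface at z = 712 mm. It stands on four 50×50 mm square legs, each inset 46 mm from the nearest pair of top edges, running from the floor to the underside of the top. Four apron rails, 50 mm thick and 109 mm tall, run between adjacent legs with their top edges flush with the underside of the top and their outer faces flush with the legs' outer faces.

B is a rectangular picture frame lying in the x–z plane (depth along y). The opening is 294 mm wide (x) by 262 mm tall (z), surrounded by a border 86 mm wide on all four sides. The frame is 34 mm deep and is made of two full-height vertical stiles with two horizontal rails fitted between them.

C is a four-legged stool. The seat is 260×328 mm, 39 mm thick, top at z = 436 mm. It stands on four round legs, each 32 mm in diameter, from z = 0 to the seat underside, each leg's axis is inset half a diameter from the nearest pair of seat edges (so the leg's bounding box is flush with the corner).

The picture frame is on top of the table, centred. Two stools sit around the table at the −y, +x sides.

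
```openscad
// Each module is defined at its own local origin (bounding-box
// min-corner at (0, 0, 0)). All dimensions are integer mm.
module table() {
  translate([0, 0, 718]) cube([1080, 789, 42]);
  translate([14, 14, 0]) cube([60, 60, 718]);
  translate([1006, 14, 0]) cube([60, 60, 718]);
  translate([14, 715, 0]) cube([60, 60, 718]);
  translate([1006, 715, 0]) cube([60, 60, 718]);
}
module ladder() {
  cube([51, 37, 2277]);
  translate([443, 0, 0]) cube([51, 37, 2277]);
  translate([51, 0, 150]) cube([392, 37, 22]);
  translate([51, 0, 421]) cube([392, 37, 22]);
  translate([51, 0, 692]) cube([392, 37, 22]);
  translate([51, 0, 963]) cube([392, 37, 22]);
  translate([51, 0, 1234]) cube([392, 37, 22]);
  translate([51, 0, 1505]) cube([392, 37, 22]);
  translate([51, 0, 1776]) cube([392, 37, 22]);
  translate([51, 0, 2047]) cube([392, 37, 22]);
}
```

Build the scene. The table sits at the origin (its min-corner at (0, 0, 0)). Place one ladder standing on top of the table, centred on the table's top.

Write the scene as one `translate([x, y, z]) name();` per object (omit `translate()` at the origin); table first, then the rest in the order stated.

table();
translate([293, 376, 760]) ladder();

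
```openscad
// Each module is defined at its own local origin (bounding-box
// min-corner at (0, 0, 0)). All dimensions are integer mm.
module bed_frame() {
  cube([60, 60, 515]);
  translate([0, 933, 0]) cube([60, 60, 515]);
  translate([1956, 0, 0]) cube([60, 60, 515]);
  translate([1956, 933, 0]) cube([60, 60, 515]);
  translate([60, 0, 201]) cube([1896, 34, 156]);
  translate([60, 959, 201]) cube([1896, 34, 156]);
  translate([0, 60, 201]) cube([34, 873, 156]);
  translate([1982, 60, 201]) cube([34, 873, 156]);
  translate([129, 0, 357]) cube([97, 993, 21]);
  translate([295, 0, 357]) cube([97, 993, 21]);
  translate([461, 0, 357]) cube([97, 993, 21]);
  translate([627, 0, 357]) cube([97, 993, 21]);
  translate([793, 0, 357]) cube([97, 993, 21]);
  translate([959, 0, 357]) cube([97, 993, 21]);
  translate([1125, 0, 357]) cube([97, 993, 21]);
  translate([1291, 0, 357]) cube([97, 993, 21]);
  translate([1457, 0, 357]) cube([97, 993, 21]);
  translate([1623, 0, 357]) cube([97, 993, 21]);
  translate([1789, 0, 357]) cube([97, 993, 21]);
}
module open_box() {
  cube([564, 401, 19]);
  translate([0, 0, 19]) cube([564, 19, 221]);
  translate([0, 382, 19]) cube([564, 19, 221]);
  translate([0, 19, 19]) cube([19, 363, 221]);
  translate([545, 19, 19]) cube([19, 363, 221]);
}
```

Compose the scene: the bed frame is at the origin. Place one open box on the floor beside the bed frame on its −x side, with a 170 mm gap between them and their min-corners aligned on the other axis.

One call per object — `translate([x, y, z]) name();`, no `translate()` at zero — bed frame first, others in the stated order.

bed_frame();
translate([-734, 0, 0]) open_box();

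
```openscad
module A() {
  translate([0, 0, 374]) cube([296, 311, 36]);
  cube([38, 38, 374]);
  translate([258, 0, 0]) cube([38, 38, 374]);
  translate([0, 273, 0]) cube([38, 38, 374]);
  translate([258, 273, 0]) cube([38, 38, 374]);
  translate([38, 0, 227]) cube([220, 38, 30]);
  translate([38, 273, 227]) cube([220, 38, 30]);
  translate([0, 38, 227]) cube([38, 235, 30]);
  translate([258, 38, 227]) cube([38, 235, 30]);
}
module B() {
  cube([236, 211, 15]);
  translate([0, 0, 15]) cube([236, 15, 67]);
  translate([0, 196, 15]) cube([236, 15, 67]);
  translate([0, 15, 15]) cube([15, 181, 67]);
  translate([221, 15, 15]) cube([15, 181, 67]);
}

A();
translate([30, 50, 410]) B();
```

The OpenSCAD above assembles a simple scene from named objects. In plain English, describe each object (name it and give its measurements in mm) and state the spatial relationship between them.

A is a four-legged stool. The seat is a 296×311×36 mm slab whose top surface is at z = 410 mm; four square legs, each 38×38 mm in cross-section, run from the floor (z = 0) to the underside of the seat, each flush with a corner of the seat. Four stretchers, 38 mm wide and 30 mm tall, connect adjacent legs with their undersides at z = 227 mm, each running between the inner faces of the legs it joins and aligned with the legs' outer faces on the other axis.

B is an open-topped rectangular box: outside dimensions 236×211×82 mm, with a uniform wall and base thickness of 15 mm. The base is a full 236×211 slab on the floor; four walls sit on top of the base. The front and back walls (the −y and +y sides) span the full width; the two side walls fit between them.

The open box is on top of the stool, centred.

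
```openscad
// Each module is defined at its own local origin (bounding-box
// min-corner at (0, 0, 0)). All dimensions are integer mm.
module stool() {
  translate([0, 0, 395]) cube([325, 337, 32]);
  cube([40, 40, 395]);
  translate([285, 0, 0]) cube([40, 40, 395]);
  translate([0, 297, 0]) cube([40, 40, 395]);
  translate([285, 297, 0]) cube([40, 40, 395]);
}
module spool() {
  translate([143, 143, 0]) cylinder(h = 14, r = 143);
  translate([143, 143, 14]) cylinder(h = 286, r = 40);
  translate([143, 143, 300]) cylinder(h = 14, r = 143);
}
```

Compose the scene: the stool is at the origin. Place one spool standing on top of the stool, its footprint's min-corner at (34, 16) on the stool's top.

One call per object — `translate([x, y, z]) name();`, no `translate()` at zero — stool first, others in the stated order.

stool();
translate([34, 16, 427]) spool();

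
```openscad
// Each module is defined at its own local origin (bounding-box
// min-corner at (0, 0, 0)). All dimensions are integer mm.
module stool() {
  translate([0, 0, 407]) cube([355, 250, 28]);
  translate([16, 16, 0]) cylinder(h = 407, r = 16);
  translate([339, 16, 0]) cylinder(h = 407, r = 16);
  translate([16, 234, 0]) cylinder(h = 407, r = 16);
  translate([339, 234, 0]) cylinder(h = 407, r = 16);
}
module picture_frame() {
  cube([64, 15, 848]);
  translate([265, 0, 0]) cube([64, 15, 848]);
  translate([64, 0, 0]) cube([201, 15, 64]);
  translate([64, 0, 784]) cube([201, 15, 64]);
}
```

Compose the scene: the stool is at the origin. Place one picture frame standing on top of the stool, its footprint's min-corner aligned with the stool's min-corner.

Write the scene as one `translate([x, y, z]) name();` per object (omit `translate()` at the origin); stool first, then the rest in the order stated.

stool();
translate([0, 0, 435]) picture_frame();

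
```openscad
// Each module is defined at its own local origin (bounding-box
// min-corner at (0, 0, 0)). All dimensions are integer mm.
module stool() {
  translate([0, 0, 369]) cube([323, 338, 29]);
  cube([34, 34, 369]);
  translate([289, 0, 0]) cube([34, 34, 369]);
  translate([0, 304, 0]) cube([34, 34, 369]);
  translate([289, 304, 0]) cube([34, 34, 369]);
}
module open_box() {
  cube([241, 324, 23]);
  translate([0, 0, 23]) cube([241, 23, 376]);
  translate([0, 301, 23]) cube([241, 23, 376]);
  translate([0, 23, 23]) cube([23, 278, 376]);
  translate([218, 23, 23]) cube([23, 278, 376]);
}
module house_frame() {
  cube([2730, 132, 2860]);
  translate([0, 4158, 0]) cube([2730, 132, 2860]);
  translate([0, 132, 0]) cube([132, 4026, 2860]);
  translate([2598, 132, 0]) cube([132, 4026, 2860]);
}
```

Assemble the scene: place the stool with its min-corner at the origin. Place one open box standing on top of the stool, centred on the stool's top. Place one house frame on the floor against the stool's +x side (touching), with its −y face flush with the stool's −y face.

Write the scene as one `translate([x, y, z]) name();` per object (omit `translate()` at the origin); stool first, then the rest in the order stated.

stool();
translate([41, 7, 398]) open_box();
translate([323, 0, 0]) house_frame();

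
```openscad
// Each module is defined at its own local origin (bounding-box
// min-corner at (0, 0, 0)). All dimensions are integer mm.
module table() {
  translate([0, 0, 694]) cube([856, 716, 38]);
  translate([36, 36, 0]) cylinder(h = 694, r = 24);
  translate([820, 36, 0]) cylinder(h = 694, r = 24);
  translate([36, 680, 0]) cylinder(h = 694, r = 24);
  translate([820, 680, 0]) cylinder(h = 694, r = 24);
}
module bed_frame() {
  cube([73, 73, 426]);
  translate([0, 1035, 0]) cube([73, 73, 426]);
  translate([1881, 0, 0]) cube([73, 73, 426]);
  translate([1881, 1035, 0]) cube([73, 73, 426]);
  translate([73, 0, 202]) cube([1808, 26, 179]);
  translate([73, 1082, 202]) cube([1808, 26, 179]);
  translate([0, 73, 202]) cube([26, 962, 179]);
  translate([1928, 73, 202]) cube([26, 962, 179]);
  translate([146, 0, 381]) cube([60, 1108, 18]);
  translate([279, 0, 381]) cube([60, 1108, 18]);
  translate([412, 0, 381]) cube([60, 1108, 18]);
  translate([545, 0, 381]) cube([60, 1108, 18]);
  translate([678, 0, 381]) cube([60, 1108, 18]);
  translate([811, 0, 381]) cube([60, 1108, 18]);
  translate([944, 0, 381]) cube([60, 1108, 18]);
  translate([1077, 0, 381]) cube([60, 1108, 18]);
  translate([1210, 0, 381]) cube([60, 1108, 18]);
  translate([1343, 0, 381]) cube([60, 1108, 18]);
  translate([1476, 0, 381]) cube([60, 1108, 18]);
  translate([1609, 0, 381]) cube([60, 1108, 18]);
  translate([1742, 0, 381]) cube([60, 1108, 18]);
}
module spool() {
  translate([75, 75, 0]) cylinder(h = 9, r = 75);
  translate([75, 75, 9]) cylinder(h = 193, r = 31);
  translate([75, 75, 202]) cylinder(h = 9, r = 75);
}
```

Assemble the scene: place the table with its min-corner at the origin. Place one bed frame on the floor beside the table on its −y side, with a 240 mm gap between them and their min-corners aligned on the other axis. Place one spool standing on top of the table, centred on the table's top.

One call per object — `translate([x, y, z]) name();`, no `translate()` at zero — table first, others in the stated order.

table();
translate([0, -1348, 0]) bed_frame();
translate([353, 283, 732]) spool();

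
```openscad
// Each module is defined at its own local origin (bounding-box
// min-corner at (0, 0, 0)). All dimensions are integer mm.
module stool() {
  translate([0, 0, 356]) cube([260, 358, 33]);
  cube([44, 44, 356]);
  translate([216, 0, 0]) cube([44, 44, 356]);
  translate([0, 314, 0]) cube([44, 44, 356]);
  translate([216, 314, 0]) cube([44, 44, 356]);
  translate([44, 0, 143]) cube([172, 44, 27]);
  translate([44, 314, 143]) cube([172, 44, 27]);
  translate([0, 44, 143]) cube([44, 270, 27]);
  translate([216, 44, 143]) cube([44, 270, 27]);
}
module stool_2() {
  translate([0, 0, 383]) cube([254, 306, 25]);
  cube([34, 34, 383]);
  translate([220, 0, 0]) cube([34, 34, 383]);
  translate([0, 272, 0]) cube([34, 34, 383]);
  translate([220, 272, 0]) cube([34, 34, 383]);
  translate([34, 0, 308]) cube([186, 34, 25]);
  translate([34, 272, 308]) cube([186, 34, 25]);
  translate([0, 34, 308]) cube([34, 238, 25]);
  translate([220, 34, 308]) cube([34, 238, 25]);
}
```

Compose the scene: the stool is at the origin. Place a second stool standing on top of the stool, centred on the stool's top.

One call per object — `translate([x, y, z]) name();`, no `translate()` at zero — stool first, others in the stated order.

stool();
translate([3, 26, 389]) stool_2();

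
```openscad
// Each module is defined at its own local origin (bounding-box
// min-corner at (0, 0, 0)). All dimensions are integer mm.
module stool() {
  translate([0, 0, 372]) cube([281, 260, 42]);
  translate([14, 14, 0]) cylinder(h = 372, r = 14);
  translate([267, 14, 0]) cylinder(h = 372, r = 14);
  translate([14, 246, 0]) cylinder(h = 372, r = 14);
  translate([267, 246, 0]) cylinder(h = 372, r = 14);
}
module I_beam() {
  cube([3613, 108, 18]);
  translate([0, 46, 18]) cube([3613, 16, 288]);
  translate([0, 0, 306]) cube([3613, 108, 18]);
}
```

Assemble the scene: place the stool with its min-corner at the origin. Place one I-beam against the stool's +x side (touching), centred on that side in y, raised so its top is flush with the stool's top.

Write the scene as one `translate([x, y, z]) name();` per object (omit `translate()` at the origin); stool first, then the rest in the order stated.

stool();
translate([281, 76, 90]) I_beam();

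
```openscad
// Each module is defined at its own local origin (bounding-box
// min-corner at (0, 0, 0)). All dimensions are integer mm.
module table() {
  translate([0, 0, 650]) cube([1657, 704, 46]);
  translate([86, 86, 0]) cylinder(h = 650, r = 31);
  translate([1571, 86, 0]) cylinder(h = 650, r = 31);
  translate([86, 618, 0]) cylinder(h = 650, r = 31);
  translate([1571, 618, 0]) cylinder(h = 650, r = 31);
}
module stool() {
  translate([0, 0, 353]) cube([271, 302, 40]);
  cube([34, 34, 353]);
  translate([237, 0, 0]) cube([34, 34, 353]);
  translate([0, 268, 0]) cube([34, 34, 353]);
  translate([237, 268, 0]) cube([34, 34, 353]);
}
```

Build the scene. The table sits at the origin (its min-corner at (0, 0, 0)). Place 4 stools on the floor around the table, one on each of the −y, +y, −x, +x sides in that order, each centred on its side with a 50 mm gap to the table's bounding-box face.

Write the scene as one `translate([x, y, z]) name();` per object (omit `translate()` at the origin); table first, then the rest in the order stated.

table();
translate([693, -352, 0]) stool();
translate([693, 754, 0]) stool();
translate([-321, 201, 0]) stool();
translate([1707, 201, 0]) stool();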